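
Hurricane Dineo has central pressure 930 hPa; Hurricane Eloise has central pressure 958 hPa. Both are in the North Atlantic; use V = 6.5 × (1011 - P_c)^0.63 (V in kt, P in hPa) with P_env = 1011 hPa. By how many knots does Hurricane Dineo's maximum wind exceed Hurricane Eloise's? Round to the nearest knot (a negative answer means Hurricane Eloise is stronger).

Hurricane Dineo: ΔP = 81; V ≈ 6.5 × 81^0.63 ≈ 103.58 kt.
Hurricane Eloise: ΔP = 53; V ≈ 6.5 × 53^0.63 ≈ 79.29 kt.
Difference ≈ 103.58 − 79.29 = 24.29 → 24 kt.

24 kt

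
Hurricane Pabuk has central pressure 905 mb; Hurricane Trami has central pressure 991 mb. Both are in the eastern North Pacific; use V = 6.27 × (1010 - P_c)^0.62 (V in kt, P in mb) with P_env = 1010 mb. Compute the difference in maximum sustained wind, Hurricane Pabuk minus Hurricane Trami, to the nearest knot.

Hurricane Pabuk: ΔP = 105; V ≈ 6.27 × 105^0.62 ≈ 112.31 kt.
Hurricane Trami: ΔP = 19; V ≈ 6.27 × 19^0.62 ≈ 38.91 kt.
Difference ≈ 112.31 − 38.91 = 73.40 → 73 kt.

73 kt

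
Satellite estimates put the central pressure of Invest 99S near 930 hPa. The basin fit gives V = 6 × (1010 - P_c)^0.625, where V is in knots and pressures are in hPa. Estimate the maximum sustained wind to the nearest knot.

93 kt

ΔP = 1010 − 930 = 80 hPa.
80^0.625 ≈ 15.468.
V ≈ 6 × 15.468 ≈ 92.8 kt.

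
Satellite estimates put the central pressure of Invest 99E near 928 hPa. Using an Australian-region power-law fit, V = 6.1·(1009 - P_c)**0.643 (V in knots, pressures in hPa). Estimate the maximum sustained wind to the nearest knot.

103 kt

ΔP = 1009 − 928 = 81 hPa.
81^0.643 ≈ 16.872.
V ≈ 6.1 × 16.872 ≈ 102.9 kt.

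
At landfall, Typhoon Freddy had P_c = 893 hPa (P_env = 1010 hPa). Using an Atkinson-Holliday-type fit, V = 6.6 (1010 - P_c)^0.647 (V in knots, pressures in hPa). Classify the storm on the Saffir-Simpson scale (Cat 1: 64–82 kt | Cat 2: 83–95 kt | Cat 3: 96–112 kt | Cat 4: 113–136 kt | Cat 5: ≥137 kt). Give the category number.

5

ΔP = 1010 − 893 = 117 hPa.
V ≈ 6.6 × 117^0.647 = 6.6 × 21.78 ≈ 144 kt.
144 kt falls in the Category 5 band.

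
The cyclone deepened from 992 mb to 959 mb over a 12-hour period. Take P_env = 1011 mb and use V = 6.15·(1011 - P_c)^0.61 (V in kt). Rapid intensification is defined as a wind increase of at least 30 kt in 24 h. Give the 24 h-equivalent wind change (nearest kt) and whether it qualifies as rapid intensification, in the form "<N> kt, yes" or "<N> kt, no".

V₁: ΔP = 19, V ≈ 6.15 × 19^0.61 ≈ 37.06 kt.
V₂: ΔP = 52, V ≈ 6.15 × 52^0.61 ≈ 68.49 kt.
ΔV over 12 h = 31.43 kt → 24 h equivalent = 31.43 × 24/12 ≈ 62.86 kt.
63 kt ≥ 30 kt ⇒ rapid intensification.

63 kt, yes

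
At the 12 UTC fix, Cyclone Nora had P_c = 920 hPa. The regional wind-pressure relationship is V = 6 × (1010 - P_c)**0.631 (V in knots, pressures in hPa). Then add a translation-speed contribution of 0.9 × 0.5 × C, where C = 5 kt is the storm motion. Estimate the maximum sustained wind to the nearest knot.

ΔP = 1010 − 920 = 90 hPa.
90^0.631 ≈ 17.105.
V ≈ 6 × 17.105 ≈ 102.6 kt.
Translation term: 0.9 × 0.5 × 5 = 2.25 kt.
Corrected V ≈ 104.85 kt → 105 kt.

105 kt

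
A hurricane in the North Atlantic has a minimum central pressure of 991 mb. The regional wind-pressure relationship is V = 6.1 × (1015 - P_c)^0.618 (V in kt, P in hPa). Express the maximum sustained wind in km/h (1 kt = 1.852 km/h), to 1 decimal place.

ΔP = 1015 − 991 = 24 mb.
V ≈ 6.1 × 24^0.618 = 6.1 × 7.128 ≈ 43.481 kt.
43.481 × 1.852 ≈ 80.53 km/h → 80.5 km/h.

80.5 km/h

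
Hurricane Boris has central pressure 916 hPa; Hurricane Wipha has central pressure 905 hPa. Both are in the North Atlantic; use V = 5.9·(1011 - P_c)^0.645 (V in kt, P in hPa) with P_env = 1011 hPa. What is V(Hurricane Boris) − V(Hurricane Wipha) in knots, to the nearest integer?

Hurricane Boris: ΔP = 95; V ≈ 5.9 × 95^0.645 ≈ 111.30 kt.
Hurricane Wipha: ΔP = 106; V ≈ 5.9 × 106^0.645 ≈ 119.45 kt.
Difference ≈ 111.30 − 119.45 = -8.15 → -8 kt.

-8 kt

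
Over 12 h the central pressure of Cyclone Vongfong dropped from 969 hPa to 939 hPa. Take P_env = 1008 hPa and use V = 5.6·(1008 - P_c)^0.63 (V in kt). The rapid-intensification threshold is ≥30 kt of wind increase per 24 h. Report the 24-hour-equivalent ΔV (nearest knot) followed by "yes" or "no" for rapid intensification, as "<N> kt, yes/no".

49 kt, yes

V₁: ΔP = 39, V ≈ 5.6 × 39^0.63 ≈ 56.31 kt.
V₂: ΔP = 69, V ≈ 5.6 × 69^0.63 ≈ 80.66 kt.
ΔV over 12 h = 24.35 kt → 24 h equivalent = 24.35 × 24/12 ≈ 48.70 kt.
49 kt ≥ 30 kt ⇒ rapid intensification.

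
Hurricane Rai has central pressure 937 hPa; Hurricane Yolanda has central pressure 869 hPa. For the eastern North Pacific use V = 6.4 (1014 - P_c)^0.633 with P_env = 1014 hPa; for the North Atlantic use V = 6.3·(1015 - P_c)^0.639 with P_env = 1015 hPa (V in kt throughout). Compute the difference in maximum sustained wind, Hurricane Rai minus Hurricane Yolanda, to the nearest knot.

Hurricane Rai: ΔP = 77; V ≈ 6.4 × 77^0.633 ≈ 100.08 kt.
Hurricane Yolanda: ΔP = 146; V ≈ 6.3 × 146^0.639 ≈ 152.18 kt.
Difference ≈ 100.08 − 152.18 = -52.10 → -52 kt.

-52 kt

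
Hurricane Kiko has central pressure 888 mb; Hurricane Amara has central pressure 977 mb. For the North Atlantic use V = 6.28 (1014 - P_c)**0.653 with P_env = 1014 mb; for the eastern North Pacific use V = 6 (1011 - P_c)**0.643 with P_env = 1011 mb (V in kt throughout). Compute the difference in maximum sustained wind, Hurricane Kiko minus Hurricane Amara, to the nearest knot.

Hurricane Kiko: ΔP = 126; V ≈ 6.28 × 126^0.653 ≈ 147.74 kt.
Hurricane Amara: ΔP = 34; V ≈ 6 × 34^0.643 ≈ 57.93 kt.
Difference ≈ 147.74 − 57.93 = 89.81 → 90 kt.

90 kt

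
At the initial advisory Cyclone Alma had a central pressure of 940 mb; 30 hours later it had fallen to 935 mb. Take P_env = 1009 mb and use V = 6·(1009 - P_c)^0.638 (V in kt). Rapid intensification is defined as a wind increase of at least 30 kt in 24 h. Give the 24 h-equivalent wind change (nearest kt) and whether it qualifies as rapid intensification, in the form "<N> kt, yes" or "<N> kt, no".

3 kt, no

V₁: ΔP = 69, V ≈ 6 × 69^0.638 ≈ 89.40 kt.
V₂: ΔP = 74, V ≈ 6 × 74^0.638 ≈ 93.48 kt.
ΔV over 30 h = 4.08 kt → 24 h equivalent = 4.08 × 24/30 ≈ 3.26 kt.
3 kt < 30 kt ⇒ not rapid intensification.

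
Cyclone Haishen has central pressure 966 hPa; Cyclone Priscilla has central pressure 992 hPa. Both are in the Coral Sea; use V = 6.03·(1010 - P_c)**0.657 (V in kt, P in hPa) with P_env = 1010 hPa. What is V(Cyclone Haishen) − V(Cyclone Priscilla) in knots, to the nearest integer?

32 kt

Cyclone Haishen: ΔP = 44; V ≈ 6.03 × 44^0.657 ≈ 72.45 kt.
Cyclone Priscilla: ΔP = 18; V ≈ 6.03 × 18^0.657 ≈ 40.27 kt.
Difference ≈ 72.45 − 40.27 = 32.18 → 32 kt.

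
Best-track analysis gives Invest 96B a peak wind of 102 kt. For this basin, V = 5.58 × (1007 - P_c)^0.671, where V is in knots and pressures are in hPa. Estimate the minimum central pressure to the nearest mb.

ΔP = (V / 5.58)^(1/0.671) = (102/5.58)^1.490.
102/5.58 = 18.280; 18.280^1.490 ≈ 75.98 mb.
P_c = 1007 − 75.98 = 931.02 ≈ 931 mb.

931 mb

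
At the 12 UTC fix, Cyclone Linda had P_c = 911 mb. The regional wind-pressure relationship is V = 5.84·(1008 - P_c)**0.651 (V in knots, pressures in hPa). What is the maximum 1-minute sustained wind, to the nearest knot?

ΔP = 1008 − 911 = 97 mb.
97^0.651 ≈ 19.651.
V ≈ 5.84 × 19.651 ≈ 114.8 kt.

115 kt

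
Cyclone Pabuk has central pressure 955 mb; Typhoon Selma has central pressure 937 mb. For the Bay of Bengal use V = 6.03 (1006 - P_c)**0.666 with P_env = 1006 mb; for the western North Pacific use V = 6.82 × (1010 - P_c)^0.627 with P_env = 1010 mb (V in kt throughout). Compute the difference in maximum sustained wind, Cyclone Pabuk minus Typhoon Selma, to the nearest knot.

-18 kt

Cyclone Pabuk: ΔP = 51; V ≈ 6.03 × 51^0.666 ≈ 82.71 kt.
Typhoon Selma: ΔP = 73; V ≈ 6.82 × 73^0.627 ≈ 100.48 kt.
Difference ≈ 82.71 − 100.48 = -17.77 → -18 kt.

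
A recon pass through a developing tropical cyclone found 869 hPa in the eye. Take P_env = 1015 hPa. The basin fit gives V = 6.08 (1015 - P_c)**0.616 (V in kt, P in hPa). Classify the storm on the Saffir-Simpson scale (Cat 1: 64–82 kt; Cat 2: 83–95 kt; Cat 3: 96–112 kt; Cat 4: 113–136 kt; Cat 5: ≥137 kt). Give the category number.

ΔP = 1015 − 869 = 146 hPa.
V ≈ 6.08 × 146^0.616 = 6.08 × 21.54 ≈ 131 kt.
131 kt falls in the Category 4 band.

4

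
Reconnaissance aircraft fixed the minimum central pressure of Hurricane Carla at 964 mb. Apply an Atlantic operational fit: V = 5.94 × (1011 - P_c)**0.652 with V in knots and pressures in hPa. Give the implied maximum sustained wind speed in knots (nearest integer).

73 kt

ΔP = 1011 − 964 = 47 mb.
47^0.652 ≈ 12.309.
V ≈ 5.94 × 12.309 ≈ 73.1 kt.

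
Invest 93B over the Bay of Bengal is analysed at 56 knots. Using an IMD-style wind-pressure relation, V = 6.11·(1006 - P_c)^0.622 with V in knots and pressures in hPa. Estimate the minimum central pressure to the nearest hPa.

ΔP = (V / 6.11)^(1/0.622) = (56/6.11)^1.608.
56/6.11 = 9.165; 9.165^1.608 ≈ 35.23 hPa.
P_c = 1006 − 35.23 = 970.77 ≈ 971 hPa.

971 hPa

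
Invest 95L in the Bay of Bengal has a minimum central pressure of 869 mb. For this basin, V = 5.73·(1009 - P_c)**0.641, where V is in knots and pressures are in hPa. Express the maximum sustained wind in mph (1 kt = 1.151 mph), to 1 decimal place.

156.6 mph

ΔP = 1009 − 869 = 140 mb.
V ≈ 5.73 × 140^0.641 = 5.73 × 23.750 ≈ 136.089 kt.
136.089 × 1.151 ≈ 156.64 mph → 156.6 mph.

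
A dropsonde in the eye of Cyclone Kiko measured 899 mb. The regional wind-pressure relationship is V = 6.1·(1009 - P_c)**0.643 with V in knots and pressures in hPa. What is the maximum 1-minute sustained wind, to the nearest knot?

125 kt

ΔP = 1009 − 899 = 110 mb.
110^0.643 ≈ 20.541.
V ≈ 6.1 × 20.541 ≈ 125.3 kt.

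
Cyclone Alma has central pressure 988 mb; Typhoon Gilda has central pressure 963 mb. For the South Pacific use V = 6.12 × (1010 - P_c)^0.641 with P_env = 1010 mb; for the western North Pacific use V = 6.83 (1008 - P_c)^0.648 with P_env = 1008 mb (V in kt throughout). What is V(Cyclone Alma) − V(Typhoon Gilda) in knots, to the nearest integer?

-36 kt

Cyclone Alma: ΔP = 22; V ≈ 6.12 × 22^0.641 ≈ 44.39 kt.
Typhoon Gilda: ΔP = 45; V ≈ 6.83 × 45^0.648 ≈ 80.48 kt.
Difference ≈ 44.39 − 80.48 = -36.09 → -36 kt.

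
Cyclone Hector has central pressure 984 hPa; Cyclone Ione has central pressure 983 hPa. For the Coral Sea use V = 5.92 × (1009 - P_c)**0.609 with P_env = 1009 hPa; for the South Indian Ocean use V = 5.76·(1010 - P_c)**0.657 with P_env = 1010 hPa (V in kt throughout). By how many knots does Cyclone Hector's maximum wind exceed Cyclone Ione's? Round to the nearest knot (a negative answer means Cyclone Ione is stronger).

Cyclone Hector: ΔP = 25; V ≈ 5.92 × 25^0.609 ≈ 42.04 kt.
Cyclone Ione: ΔP = 27; V ≈ 5.76 × 27^0.657 ≈ 50.21 kt.
Difference ≈ 42.04 − 50.21 = -8.17 → -8 kt.

-8 kt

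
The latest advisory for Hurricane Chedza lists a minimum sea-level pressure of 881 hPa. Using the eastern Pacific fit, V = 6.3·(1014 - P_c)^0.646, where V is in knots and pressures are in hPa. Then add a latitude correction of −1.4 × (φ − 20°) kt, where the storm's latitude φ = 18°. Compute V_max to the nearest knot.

151 kt

ΔP = 1014 − 881 = 133 hPa.
133^0.646 ≈ 23.551.
V ≈ 6.3 × 23.551 ≈ 148.4 kt.
Latitude correction: −1.4 × (18 − 20) = 2.8 kt.
Corrected V ≈ 151.2 kt → 151 kt.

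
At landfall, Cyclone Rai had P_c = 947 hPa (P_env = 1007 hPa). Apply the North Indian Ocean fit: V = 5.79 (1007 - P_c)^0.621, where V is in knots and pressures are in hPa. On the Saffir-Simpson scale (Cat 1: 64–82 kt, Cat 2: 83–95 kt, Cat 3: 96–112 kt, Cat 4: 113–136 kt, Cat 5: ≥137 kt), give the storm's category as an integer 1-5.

ΔP = 1007 − 947 = 60 hPa.
V ≈ 5.79 × 60^0.621 = 5.79 × 12.71 ≈ 74 kt.
74 kt falls in the Category 1 band.

1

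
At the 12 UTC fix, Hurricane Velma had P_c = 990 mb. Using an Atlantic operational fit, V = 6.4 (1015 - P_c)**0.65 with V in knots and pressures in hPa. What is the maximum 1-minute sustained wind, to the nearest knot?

52 kt

ΔP = 1015 − 990 = 25 mb.
25^0.65 ≈ 8.103.
V ≈ 6.4 × 8.103 ≈ 51.9 kt.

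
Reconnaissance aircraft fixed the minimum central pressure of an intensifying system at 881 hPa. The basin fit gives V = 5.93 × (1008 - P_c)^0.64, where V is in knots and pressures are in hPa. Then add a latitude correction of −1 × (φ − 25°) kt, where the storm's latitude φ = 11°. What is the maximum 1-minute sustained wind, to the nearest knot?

ΔP = 1008 − 881 = 127 hPa.
127^0.64 ≈ 22.204.
V ≈ 5.93 × 22.204 ≈ 131.7 kt.
Latitude correction: −1 × (11 − 25) = 14 kt.
Corrected V ≈ 145.7 kt → 146 kt.

146 kt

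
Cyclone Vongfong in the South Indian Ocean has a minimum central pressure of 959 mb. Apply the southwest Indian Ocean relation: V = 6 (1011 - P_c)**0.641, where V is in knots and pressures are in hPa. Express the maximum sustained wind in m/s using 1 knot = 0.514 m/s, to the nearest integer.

ΔP = 1011 − 959 = 52 mb.
V ≈ 6 × 52^0.641 = 6 × 12.588 ≈ 75.528 kt.
75.528 × 0.514 ≈ 38.82 m/s → 39 m/s.

39 m/s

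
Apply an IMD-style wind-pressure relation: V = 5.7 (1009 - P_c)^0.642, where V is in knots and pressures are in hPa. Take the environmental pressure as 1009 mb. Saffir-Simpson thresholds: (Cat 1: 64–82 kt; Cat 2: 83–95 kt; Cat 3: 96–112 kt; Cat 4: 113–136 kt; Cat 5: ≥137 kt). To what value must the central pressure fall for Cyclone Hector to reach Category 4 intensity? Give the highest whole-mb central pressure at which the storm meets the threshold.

904 mb

Category 4 begins at V = 113 kt.
Required ΔP = (113/5.7)^(1/0.642) = 19.825^1.558 ≈ 104.85 mb.
P_c ≤ 1009 − 104.85 = 904.15, so the highest integer P_c is 904 mb.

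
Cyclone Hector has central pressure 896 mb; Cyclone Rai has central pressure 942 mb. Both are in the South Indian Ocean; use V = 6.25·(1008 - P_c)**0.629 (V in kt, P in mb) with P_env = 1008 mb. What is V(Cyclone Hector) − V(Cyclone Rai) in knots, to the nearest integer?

34 kt

Cyclone Hector: ΔP = 112; V ≈ 6.25 × 112^0.629 ≈ 121.57 kt.
Cyclone Rai: ΔP = 66; V ≈ 6.25 × 66^0.629 ≈ 87.17 kt.
Difference ≈ 121.57 − 87.17 = 34.40 → 34 kt.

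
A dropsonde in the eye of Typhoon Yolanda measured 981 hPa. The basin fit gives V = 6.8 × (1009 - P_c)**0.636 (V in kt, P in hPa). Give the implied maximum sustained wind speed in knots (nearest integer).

ΔP = 1009 − 981 = 28 hPa.
28^0.636 ≈ 8.325.
V ≈ 6.8 × 8.325 ≈ 56.6 kt.

57 kt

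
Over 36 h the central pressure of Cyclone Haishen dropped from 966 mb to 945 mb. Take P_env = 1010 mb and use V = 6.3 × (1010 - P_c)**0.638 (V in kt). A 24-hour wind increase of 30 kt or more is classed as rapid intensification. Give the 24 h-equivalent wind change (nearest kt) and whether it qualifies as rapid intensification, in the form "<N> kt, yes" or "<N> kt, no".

13 kt, no

V₁: ΔP = 44, V ≈ 6.3 × 44^0.638 ≈ 70.45 kt.
V₂: ΔP = 65, V ≈ 6.3 × 65^0.638 ≈ 90.36 kt.
ΔV over 36 h = 19.91 kt → 24 h equivalent = 19.91 × 24/36 ≈ 13.27 kt.
13 kt < 30 kt ⇒ not rapid intensification.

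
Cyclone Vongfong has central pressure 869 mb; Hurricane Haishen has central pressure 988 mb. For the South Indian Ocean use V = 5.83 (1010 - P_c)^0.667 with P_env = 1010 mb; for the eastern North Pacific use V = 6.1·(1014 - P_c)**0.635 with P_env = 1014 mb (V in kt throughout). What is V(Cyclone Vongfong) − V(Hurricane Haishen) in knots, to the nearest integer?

110 kt

Cyclone Vongfong: ΔP = 141; V ≈ 5.83 × 141^0.667 ≈ 158.20 kt.
Hurricane Haishen: ΔP = 26; V ≈ 6.1 × 26^0.635 ≈ 48.29 kt.
Difference ≈ 158.20 − 48.29 = 109.91 → 110 kt.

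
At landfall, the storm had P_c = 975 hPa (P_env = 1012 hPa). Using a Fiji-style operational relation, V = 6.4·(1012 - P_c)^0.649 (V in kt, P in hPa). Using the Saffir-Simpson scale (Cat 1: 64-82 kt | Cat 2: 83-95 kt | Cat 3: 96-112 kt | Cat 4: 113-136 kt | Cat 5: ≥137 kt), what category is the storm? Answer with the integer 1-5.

ΔP = 1012 − 975 = 37 hPa.
V ≈ 6.4 × 37^0.649 = 6.4 × 10.42 ≈ 67 kt.
67 kt falls in the Category 1 band.

1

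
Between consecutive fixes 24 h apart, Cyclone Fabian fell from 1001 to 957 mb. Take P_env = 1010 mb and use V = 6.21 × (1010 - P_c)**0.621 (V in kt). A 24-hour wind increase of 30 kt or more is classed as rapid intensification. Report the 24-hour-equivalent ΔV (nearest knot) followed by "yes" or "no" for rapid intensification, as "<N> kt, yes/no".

49 kt, yes

V₁: ΔP = 9, V ≈ 6.21 × 9^0.621 ≈ 24.30 kt.
V₂: ΔP = 53, V ≈ 6.21 × 53^0.621 ≈ 73.09 kt.
ΔV over 24 h = 48.79 kt → 24 h equivalent = 48.79 × 24/24 ≈ 48.79 kt.
49 kt ≥ 30 kt ⇒ rapid intensification.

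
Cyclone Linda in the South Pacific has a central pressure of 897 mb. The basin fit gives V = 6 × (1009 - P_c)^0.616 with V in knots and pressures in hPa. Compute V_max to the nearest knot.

110 kt

ΔP = 1009 − 897 = 112 mb.
112^0.616 ≈ 18.294.
V ≈ 6 × 18.294 ≈ 109.8 kt.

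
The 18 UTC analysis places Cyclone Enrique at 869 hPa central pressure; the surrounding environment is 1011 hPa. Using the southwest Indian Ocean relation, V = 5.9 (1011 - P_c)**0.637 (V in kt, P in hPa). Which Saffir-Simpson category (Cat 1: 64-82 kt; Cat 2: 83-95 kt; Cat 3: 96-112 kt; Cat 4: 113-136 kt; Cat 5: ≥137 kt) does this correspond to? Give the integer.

5

ΔP = 1011 − 869 = 142 hPa.
V ≈ 5.9 × 142^0.637 = 5.9 × 23.50 ≈ 139 kt.
139 kt falls in the Category 5 band.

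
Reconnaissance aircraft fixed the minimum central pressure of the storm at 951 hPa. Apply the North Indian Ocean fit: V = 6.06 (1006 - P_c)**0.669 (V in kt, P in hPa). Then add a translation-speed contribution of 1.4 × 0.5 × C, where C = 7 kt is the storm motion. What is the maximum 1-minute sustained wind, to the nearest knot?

ΔP = 1006 − 951 = 55 hPa.
55^0.669 ≈ 14.598.
V ≈ 6.06 × 14.598 ≈ 88.5 kt.
Translation term: 1.4 × 0.5 × 7 = 4.9 kt.
Corrected V ≈ 93.4 kt → 93 kt.

93 kt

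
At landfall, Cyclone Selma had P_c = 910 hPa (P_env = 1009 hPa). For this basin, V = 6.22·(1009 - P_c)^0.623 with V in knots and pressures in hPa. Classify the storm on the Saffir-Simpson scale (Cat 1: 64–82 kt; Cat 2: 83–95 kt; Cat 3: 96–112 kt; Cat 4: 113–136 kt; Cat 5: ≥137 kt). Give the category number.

ΔP = 1009 − 910 = 99 hPa.
V ≈ 6.22 × 99^0.623 = 6.22 × 17.51 ≈ 109 kt.
109 kt falls in the Category 3 band.

3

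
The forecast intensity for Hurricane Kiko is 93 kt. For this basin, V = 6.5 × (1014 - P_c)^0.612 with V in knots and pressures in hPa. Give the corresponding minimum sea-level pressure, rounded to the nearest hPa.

ΔP = (V / 6.5)^(1/0.612) = (93/6.5)^1.634.
93/6.5 = 14.308; 14.308^1.634 ≈ 77.30 hPa.
P_c = 1014 − 77.30 = 936.70 ≈ 937 hPa.

937 hPa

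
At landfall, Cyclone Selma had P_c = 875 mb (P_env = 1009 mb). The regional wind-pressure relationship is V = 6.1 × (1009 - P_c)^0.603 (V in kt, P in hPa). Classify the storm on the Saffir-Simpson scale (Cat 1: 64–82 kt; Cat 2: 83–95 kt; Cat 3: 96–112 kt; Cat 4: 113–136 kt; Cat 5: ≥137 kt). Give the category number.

ΔP = 1009 − 875 = 134 mb.
V ≈ 6.1 × 134^0.603 = 6.1 × 19.17 ≈ 117 kt.
117 kt falls in the Category 4 band.

4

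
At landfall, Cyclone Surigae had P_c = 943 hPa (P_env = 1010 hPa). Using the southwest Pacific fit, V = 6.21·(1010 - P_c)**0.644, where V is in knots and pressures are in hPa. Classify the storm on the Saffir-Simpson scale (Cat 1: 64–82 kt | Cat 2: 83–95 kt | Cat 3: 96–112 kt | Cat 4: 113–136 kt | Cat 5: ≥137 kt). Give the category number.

2

ΔP = 1010 − 943 = 67 hPa.
V ≈ 6.21 × 67^0.644 = 6.21 × 15.00 ≈ 93 kt.
93 kt falls in the Category 2 band.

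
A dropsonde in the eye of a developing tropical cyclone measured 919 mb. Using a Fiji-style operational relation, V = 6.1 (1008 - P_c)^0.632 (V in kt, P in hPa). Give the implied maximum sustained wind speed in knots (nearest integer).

104 kt

ΔP = 1008 − 919 = 89 mb.
89^0.632 ≈ 17.061.
V ≈ 6.1 × 17.061 ≈ 104.1 kt.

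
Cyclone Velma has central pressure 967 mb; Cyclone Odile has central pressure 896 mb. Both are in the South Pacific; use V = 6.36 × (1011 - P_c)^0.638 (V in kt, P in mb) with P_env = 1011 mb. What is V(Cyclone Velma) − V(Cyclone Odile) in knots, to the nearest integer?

-60 kt

Cyclone Velma: ΔP = 44; V ≈ 6.36 × 44^0.638 ≈ 71.12 kt.
Cyclone Odile: ΔP = 115; V ≈ 6.36 × 115^0.638 ≈ 131.28 kt.
Difference ≈ 71.12 − 131.28 = -60.16 → -60 kt.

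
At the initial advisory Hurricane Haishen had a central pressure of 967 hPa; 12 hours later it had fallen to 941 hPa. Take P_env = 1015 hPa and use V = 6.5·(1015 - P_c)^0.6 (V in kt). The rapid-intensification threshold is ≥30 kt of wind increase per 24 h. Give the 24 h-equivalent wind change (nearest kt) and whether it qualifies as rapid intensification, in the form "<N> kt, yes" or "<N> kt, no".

39 kt, yes

V₁: ΔP = 48, V ≈ 6.5 × 48^0.6 ≈ 66.32 kt.
V₂: ΔP = 74, V ≈ 6.5 × 74^0.6 ≈ 85.99 kt.
ΔV over 12 h = 19.67 kt → 24 h equivalent = 19.67 × 24/12 ≈ 39.34 kt.
39 kt ≥ 30 kt ⇒ rapid intensification.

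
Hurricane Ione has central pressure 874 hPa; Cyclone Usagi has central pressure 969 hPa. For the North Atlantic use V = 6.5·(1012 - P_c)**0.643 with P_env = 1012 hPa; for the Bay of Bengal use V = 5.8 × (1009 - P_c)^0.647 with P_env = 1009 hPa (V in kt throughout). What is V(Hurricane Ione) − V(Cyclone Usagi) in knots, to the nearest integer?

Hurricane Ione: ΔP = 138; V ≈ 6.5 × 138^0.643 ≈ 154.47 kt.
Cyclone Usagi: ΔP = 40; V ≈ 5.8 × 40^0.647 ≈ 63.09 kt.
Difference ≈ 154.47 − 63.09 = 91.38 → 91 kt.

91 kt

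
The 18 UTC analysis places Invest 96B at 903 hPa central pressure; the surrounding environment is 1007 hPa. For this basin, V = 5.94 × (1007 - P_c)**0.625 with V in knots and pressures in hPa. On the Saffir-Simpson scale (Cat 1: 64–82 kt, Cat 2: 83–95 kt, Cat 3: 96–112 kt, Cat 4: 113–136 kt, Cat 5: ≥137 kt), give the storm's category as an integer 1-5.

3

ΔP = 1007 − 903 = 104 hPa.
V ≈ 5.94 × 104^0.625 = 5.94 × 18.22 ≈ 108 kt.
108 kt falls in the Category 3 band.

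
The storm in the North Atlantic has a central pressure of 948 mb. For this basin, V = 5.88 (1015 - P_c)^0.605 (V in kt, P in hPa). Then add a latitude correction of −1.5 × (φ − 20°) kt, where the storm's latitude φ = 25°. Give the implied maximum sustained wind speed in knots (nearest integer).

ΔP = 1015 − 948 = 67 mb.
67^0.605 ≈ 12.728.
V ≈ 5.88 × 12.728 ≈ 74.8 kt.
Latitude correction: −1.5 × (25 − 20) = -7.5 kt.
Corrected V ≈ 67.3 kt → 67 kt.

67 kt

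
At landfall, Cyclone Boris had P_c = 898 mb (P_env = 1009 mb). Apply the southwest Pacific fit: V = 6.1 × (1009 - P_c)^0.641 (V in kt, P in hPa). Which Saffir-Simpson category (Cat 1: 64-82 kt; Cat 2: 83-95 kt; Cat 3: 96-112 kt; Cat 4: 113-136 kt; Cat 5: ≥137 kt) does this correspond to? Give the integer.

4

ΔP = 1009 − 898 = 111 mb.
V ≈ 6.1 × 111^0.641 = 6.1 × 20.47 ≈ 125 kt.
125 kt falls in the Category 4 band.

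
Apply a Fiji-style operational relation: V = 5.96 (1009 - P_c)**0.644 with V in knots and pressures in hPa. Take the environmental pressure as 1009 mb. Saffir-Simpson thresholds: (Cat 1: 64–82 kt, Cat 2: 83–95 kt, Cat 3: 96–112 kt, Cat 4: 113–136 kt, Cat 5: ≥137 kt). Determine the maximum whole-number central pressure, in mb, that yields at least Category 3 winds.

934 mb

Category 3 begins at V = 96 kt.
Required ΔP = (96/5.96)^(1/0.644) = 16.107^1.553 ≈ 74.86 mb.
P_c ≤ 1009 − 74.86 = 934.14, so the highest integer P_c is 934 mb.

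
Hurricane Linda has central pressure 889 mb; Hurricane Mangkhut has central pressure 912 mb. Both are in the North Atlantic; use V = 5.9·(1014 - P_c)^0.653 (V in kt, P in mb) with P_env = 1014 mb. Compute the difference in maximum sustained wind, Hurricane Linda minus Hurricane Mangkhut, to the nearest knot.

17 kt

Hurricane Linda: ΔP = 125; V ≈ 5.9 × 125^0.653 ≈ 138.08 kt.
Hurricane Mangkhut: ΔP = 102; V ≈ 5.9 × 102^0.653 ≈ 120.91 kt.
Difference ≈ 138.08 − 120.91 = 17.17 → 17 kt.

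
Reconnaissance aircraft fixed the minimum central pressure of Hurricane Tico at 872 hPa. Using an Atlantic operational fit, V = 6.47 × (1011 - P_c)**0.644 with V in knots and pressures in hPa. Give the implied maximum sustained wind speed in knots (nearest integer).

155 kt

ΔP = 1011 − 872 = 139 hPa.
139^0.644 ≈ 23.994.
V ≈ 6.47 × 23.994 ≈ 155.2 kt.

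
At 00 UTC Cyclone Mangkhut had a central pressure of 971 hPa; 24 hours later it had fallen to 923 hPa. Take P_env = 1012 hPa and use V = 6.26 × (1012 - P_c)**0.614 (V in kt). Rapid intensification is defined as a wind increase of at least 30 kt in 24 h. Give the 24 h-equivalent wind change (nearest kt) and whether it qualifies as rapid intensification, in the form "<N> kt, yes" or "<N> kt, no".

37 kt, yes

V₁: ΔP = 41, V ≈ 6.26 × 41^0.614 ≈ 61.21 kt.
V₂: ΔP = 89, V ≈ 6.26 × 89^0.614 ≈ 98.51 kt.
ΔV over 24 h = 37.30 kt → 24 h equivalent = 37.30 × 24/24 ≈ 37.30 kt.
37 kt ≥ 30 kt ⇒ rapid intensification.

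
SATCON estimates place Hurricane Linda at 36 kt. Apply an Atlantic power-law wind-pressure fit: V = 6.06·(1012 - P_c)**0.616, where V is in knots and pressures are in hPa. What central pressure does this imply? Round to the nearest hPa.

994 hPa

ΔP = (V / 6.06)^(1/0.616) = (36/6.06)^1.623.
36/6.06 = 5.941; 5.941^1.623 ≈ 18.04 hPa.
P_c = 1012 − 18.04 = 993.96 ≈ 994 hPa.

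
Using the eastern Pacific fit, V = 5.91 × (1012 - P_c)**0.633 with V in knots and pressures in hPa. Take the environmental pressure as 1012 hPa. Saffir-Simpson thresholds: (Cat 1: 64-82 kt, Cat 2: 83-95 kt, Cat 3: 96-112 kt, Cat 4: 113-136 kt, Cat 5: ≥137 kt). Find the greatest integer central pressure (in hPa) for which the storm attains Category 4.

906 hPa

Category 4 begins at V = 113 kt.
Required ΔP = (113/5.91)^(1/0.633) = 19.120^1.580 ≈ 105.80 hPa.
P_c ≤ 1012 − 105.80 = 906.20, so the highest integer P_c is 906 hPa.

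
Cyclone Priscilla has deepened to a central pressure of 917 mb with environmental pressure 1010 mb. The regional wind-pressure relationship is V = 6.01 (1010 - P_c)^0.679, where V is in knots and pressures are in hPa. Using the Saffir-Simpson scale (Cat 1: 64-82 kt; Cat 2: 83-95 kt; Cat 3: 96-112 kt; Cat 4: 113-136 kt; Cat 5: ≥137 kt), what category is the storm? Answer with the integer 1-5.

4

ΔP = 1010 − 917 = 93 mb.
V ≈ 6.01 × 93^0.679 = 6.01 × 21.71 ≈ 130 kt.
130 kt falls in the Category 4 band.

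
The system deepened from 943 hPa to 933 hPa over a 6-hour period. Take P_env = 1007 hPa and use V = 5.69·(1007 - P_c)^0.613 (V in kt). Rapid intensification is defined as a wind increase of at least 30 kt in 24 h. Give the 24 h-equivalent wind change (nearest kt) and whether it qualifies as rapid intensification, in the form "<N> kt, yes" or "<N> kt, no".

V₁: ΔP = 64, V ≈ 5.69 × 64^0.613 ≈ 72.83 kt.
V₂: ΔP = 74, V ≈ 5.69 × 74^0.613 ≈ 79.61 kt.
ΔV over 6 h = 6.78 kt → 24 h equivalent = 6.78 × 24/6 ≈ 27.12 kt.
27 kt < 30 kt ⇒ not rapid intensification.

27 kt, no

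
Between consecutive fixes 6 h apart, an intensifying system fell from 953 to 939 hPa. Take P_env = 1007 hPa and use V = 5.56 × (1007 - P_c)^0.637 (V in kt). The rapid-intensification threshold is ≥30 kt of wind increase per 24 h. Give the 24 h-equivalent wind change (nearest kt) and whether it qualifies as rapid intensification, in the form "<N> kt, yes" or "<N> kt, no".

45 kt, yes

V₁: ΔP = 54, V ≈ 5.56 × 54^0.637 ≈ 70.57 kt.
V₂: ΔP = 68, V ≈ 5.56 × 68^0.637 ≈ 81.73 kt.
ΔV over 6 h = 11.16 kt → 24 h equivalent = 11.16 × 24/6 ≈ 44.64 kt.
45 kt ≥ 30 kt ⇒ rapid intensification.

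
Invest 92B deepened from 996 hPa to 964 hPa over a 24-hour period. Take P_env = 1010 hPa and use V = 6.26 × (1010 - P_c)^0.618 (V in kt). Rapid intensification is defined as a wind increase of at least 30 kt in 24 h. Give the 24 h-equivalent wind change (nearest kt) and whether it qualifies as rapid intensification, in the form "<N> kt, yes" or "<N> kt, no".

V₁: ΔP = 14, V ≈ 6.26 × 14^0.618 ≈ 31.98 kt.
V₂: ΔP = 46, V ≈ 6.26 × 46^0.618 ≈ 66.71 kt.
ΔV over 24 h = 34.73 kt → 24 h equivalent = 34.73 × 24/24 ≈ 34.73 kt.
35 kt ≥ 30 kt ⇒ rapid intensification.

35 kt, yes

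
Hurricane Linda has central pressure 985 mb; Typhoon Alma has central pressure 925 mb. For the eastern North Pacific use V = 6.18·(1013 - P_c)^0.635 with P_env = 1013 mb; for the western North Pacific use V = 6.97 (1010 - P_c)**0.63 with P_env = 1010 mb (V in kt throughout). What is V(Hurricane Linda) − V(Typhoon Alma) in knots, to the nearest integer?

-63 kt

Hurricane Linda: ΔP = 28; V ≈ 6.18 × 28^0.635 ≈ 51.28 kt.
Typhoon Alma: ΔP = 85; V ≈ 6.97 × 85^0.63 ≈ 114.49 kt.
Difference ≈ 51.28 − 114.49 = -63.21 → -63 kt.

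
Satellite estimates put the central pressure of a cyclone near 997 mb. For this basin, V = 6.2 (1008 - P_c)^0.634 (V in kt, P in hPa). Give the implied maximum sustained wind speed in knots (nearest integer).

28 kt

ΔP = 1008 − 997 = 11 mb.
11^0.634 ≈ 4.573.
V ≈ 6.2 × 4.573 ≈ 28.4 kt.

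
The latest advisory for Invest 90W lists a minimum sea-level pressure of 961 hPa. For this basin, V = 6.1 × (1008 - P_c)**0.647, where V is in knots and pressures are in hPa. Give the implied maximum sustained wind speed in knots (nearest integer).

ΔP = 1008 − 961 = 47 hPa.
47^0.647 ≈ 12.074.
V ≈ 6.1 × 12.074 ≈ 73.7 kt.

74 kt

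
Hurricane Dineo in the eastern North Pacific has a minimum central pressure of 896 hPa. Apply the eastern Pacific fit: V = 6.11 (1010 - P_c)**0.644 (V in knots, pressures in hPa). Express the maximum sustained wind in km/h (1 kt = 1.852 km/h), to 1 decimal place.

ΔP = 1010 − 896 = 114 hPa.
V ≈ 6.11 × 114^0.644 = 6.11 × 21.118 ≈ 129.029 kt.
129.029 × 1.852 ≈ 238.96 km/h → 239.0 km/h.

239.0 km/h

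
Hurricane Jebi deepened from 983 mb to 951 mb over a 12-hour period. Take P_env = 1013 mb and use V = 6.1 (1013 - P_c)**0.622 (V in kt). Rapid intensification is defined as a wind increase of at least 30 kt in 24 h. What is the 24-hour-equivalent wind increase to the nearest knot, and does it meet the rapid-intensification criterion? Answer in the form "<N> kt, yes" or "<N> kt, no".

V₁: ΔP = 30, V ≈ 6.1 × 30^0.622 ≈ 50.59 kt.
V₂: ΔP = 62, V ≈ 6.1 × 62^0.622 ≈ 79.47 kt.
ΔV over 12 h = 28.88 kt → 24 h equivalent = 28.88 × 24/12 ≈ 57.76 kt.
58 kt ≥ 30 kt ⇒ rapid intensification.

58 kt, yes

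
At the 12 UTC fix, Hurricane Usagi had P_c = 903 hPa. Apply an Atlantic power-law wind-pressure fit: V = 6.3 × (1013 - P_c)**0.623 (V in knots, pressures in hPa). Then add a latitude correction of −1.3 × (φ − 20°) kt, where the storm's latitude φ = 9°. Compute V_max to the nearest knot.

ΔP = 1013 − 903 = 110 hPa.
110^0.623 ≈ 18.698.
V ≈ 6.3 × 18.698 ≈ 117.8 kt.
Latitude correction: −1.3 × (9 − 20) = 14.3 kt.
Corrected V ≈ 132.1 kt → 132 kt.

132 kt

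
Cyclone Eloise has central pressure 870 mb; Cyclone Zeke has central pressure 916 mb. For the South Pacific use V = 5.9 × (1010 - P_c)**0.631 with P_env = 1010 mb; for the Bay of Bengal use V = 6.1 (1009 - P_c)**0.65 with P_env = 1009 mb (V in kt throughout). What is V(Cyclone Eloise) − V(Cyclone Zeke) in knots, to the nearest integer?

17 kt

Cyclone Eloise: ΔP = 140; V ≈ 5.9 × 140^0.631 ≈ 133.37 kt.
Cyclone Zeke: ΔP = 93; V ≈ 6.1 × 93^0.65 ≈ 116.10 kt.
Difference ≈ 133.37 − 116.10 = 17.27 → 17 kt.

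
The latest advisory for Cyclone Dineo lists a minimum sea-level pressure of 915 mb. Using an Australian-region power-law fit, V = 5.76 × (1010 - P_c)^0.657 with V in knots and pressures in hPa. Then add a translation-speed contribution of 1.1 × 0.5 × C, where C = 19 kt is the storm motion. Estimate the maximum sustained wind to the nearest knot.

125 kt

ΔP = 1010 − 915 = 95 mb.
95^0.657 ≈ 19.923.
V ≈ 5.76 × 19.923 ≈ 114.8 kt.
Translation term: 1.1 × 0.5 × 19 = 10.45 kt.
Corrected V ≈ 125.25 kt → 125 kt.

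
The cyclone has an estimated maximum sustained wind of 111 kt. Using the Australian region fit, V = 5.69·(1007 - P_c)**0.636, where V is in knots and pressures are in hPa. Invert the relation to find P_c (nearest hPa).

ΔP = (V / 5.69)^(1/0.636) = (111/5.69)^1.572.
111/5.69 = 19.508; 19.508^1.572 ≈ 106.82 hPa.
P_c = 1007 − 106.82 = 900.18 ≈ 900 hPa.

900 hPa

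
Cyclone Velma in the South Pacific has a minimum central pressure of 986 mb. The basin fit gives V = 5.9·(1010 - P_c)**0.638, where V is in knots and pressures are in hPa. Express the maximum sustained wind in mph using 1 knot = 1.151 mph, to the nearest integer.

52 mph

ΔP = 1010 − 986 = 24 mb.
V ≈ 5.9 × 24^0.638 = 5.9 × 7.596 ≈ 44.815 kt.
44.815 × 1.151 ≈ 51.58 mph → 52 mph.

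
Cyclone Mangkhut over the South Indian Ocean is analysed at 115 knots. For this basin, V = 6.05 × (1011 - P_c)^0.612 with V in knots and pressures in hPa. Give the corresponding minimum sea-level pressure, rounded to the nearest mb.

ΔP = (V / 6.05)^(1/0.612) = (115/6.05)^1.634.
115/6.05 = 19.008; 19.008^1.634 ≈ 122.96 mb.
P_c = 1011 − 122.96 = 888.04 ≈ 888 mb.

888 mb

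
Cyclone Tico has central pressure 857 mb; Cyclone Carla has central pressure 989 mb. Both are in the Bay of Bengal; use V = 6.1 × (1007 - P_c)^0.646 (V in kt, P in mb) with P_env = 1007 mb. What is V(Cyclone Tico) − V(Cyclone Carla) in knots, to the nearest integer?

116 kt

Cyclone Tico: ΔP = 150; V ≈ 6.1 × 150^0.646 ≈ 155.27 kt.
Cyclone Carla: ΔP = 18; V ≈ 6.1 × 18^0.646 ≈ 39.47 kt.
Difference ≈ 155.27 − 39.47 = 115.80 → 116 kt.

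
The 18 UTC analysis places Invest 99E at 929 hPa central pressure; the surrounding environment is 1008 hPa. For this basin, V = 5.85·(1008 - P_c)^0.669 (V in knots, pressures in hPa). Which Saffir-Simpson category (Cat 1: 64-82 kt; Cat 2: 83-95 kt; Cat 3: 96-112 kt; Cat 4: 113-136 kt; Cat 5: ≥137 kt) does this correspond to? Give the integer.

3

ΔP = 1008 − 929 = 79 hPa.
V ≈ 5.85 × 79^0.669 = 5.85 × 18.60 ≈ 109 kt.
109 kt falls in the Category 3 band.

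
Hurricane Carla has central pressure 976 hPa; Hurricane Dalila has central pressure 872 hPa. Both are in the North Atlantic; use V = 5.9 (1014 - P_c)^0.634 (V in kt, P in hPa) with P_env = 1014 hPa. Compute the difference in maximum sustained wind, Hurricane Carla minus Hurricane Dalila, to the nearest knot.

Hurricane Carla: ΔP = 38; V ≈ 5.9 × 38^0.634 ≈ 59.22 kt.
Hurricane Dalila: ΔP = 142; V ≈ 5.9 × 142^0.634 ≈ 136.58 kt.
Difference ≈ 59.22 − 136.58 = -77.36 → -77 kt.

-77 kt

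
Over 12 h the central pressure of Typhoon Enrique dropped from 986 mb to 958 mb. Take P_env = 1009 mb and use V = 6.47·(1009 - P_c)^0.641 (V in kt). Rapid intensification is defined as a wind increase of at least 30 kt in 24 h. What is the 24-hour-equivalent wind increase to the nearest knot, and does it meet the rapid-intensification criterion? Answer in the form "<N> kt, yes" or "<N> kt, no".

64 kt, yes

V₁: ΔP = 23, V ≈ 6.47 × 23^0.641 ≈ 48.28 kt.
V₂: ΔP = 51, V ≈ 6.47 × 51^0.641 ≈ 80.44 kt.
ΔV over 12 h = 32.16 kt → 24 h equivalent = 32.16 × 24/12 ≈ 64.32 kt.
64 kt ≥ 30 kt ⇒ rapid intensification.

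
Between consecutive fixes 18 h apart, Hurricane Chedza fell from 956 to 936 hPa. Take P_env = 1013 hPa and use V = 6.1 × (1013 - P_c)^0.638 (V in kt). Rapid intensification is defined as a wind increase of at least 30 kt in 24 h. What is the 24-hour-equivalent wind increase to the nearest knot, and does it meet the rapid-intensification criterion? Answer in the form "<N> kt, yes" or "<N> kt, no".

23 kt, no

V₁: ΔP = 57, V ≈ 6.1 × 57^0.638 ≈ 80.46 kt.
V₂: ΔP = 77, V ≈ 6.1 × 77^0.638 ≈ 97.48 kt.
ΔV over 18 h = 17.02 kt → 24 h equivalent = 17.02 × 24/18 ≈ 22.69 kt.
23 kt < 30 kt ⇒ not rapid intensification.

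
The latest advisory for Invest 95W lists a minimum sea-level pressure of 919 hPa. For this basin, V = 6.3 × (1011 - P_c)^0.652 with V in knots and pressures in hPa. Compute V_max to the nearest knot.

120 kt

ΔP = 1011 − 919 = 92 hPa.
92^0.652 ≈ 19.072.
V ≈ 6.3 × 19.072 ≈ 120.2 kt.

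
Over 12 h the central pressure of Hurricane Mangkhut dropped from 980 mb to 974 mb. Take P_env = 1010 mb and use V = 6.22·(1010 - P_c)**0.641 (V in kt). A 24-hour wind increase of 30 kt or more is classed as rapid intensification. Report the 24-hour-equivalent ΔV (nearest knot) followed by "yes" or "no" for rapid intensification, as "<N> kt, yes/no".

14 kt, no

V₁: ΔP = 30, V ≈ 6.22 × 30^0.641 ≈ 55.03 kt.
V₂: ΔP = 36, V ≈ 6.22 × 36^0.641 ≈ 61.86 kt.
ΔV over 12 h = 6.83 kt → 24 h equivalent = 6.83 × 24/12 ≈ 13.66 kt.
14 kt < 30 kt ⇒ not rapid intensification.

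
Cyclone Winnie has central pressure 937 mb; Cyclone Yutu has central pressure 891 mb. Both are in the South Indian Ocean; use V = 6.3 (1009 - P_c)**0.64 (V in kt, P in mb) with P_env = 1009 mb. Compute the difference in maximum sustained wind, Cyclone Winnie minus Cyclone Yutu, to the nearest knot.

-36 kt

Cyclone Winnie: ΔP = 72; V ≈ 6.3 × 72^0.64 ≈ 97.28 kt.
Cyclone Yutu: ΔP = 118; V ≈ 6.3 × 118^0.64 ≈ 133.46 kt.
Difference ≈ 97.28 − 133.46 = -36.18 → -36 kt.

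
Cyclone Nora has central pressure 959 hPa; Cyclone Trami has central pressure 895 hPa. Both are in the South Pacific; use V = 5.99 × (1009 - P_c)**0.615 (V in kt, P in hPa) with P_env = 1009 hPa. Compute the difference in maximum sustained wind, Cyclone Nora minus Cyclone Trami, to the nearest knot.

Cyclone Nora: ΔP = 50; V ≈ 5.99 × 50^0.615 ≈ 66.42 kt.
Cyclone Trami: ΔP = 114; V ≈ 5.99 × 114^0.615 ≈ 110.26 kt.
Difference ≈ 66.42 − 110.26 = -43.84 → -44 kt.

-44 kt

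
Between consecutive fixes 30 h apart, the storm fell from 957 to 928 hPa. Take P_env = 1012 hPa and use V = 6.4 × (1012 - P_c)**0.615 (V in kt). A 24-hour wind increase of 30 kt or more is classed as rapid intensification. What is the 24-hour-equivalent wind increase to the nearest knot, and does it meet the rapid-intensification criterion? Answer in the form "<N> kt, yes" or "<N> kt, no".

V₁: ΔP = 55, V ≈ 6.4 × 55^0.615 ≈ 75.25 kt.
V₂: ΔP = 84, V ≈ 6.4 × 84^0.615 ≈ 97.64 kt.
ΔV over 30 h = 22.39 kt → 24 h equivalent = 22.39 × 24/30 ≈ 17.91 kt.
18 kt < 30 kt ⇒ not rapid intensification.

18 kt, no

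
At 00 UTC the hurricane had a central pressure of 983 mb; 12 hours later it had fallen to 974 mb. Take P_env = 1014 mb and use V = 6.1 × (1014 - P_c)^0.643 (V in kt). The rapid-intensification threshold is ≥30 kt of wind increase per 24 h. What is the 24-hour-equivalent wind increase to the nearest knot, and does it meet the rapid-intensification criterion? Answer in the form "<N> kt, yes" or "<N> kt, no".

20 kt, no

V₁: ΔP = 31, V ≈ 6.1 × 31^0.643 ≈ 55.50 kt.
V₂: ΔP = 40, V ≈ 6.1 × 40^0.643 ≈ 65.38 kt.
ΔV over 12 h = 9.88 kt → 24 h equivalent = 9.88 × 24/12 ≈ 19.76 kt.
20 kt < 30 kt ⇒ not rapid intensification.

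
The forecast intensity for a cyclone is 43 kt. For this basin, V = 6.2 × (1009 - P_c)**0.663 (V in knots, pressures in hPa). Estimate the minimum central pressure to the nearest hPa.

990 hPa

ΔP = (V / 6.2)^(1/0.663) = (43/6.2)^1.508.
43/6.2 = 6.935; 6.935^1.508 ≈ 18.56 hPa.
P_c = 1009 − 18.56 = 990.44 ≈ 990 hPa.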